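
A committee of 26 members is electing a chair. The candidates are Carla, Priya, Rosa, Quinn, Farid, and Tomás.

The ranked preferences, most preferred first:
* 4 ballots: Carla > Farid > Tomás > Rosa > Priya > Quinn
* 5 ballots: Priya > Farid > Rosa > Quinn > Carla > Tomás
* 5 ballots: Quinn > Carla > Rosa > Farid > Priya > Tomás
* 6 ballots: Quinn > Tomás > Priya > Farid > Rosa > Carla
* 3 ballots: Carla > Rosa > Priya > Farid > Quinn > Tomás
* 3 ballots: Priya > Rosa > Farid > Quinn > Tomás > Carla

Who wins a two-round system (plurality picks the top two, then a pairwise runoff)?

Round 1 first-place votes: Carla 7, Priya 8, Rosa 0, Quinn 11, Farid 0, Tomás 0. Quinn and Priya advance.
Runoff: Quinn is ranked above Priya on 11 ballots, Priya above Quinn on 15.

Priya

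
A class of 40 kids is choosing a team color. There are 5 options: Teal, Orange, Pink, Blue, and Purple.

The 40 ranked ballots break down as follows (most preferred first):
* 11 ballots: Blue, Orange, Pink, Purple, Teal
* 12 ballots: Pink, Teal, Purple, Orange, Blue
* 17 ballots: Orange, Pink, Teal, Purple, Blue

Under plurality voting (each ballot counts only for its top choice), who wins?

First-place votes: Teal 0, Orange 17, Pink 12, Blue 11, Purple 0.

Orange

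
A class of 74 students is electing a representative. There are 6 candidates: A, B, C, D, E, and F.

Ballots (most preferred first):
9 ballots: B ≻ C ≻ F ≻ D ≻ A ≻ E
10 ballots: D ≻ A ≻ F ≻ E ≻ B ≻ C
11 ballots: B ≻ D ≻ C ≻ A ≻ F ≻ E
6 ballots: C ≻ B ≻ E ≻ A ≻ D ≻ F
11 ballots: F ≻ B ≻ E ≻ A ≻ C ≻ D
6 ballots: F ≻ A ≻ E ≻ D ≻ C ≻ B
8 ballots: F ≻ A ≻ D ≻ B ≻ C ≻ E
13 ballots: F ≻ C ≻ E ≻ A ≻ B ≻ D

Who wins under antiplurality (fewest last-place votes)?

A

Last-place votes: A 0, B 6, C 10, D 24, E 28, F 6.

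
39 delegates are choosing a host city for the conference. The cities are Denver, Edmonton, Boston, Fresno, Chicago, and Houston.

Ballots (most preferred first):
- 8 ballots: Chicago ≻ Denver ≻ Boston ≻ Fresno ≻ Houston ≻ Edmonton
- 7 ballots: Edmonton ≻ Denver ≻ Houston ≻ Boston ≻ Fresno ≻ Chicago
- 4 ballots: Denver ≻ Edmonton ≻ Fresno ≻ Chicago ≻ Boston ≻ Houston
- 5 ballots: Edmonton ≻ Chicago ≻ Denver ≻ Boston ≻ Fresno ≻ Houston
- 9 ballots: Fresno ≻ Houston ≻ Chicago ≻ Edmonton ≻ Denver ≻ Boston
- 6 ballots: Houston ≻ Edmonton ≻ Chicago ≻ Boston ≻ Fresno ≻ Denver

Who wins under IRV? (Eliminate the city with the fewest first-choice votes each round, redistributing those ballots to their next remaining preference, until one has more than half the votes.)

Edmonton

Round 1: Denver 4, Edmonton 12, Boston 0, Fresno 9, Chicago 8, Houston 6. Boston eliminated.
Round 2: Denver 4, Edmonton 12, Fresno 9, Chicago 8, Houston 6. Denver eliminated.
Round 3: Edmonton 16, Fresno 9, Chicago 8, Houston 6. Houston eliminated.
Round 4: Edmonton 22, Fresno 9, Chicago 8. Edmonton has a majority (≥20).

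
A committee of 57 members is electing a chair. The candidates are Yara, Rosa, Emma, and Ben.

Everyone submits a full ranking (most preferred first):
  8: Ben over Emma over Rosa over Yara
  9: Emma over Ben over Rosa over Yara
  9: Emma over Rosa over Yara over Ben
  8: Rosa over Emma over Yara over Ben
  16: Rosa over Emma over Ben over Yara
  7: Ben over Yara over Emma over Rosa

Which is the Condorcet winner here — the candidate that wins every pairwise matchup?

Emma

Emma vs Yara: 50–7
Emma vs Rosa: 33–24
Emma vs Ben: 42–15
Emma beats every other candidate.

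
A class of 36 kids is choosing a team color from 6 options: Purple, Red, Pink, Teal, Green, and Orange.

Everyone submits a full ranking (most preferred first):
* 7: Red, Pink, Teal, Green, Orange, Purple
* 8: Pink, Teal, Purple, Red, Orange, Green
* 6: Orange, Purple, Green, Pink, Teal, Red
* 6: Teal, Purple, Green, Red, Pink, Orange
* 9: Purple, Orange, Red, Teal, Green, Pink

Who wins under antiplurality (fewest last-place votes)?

Teal

Last-place votes: Purple 7, Red 6, Pink 9, Teal 0, Green 8, Orange 6.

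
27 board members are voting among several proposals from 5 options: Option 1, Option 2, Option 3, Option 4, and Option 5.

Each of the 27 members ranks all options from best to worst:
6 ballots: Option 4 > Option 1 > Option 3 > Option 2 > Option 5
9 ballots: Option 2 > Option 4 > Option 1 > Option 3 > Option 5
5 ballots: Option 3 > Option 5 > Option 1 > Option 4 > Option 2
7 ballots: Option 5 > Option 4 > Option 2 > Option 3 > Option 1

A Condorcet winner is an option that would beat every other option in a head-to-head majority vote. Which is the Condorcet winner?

Option 4 vs Option 1: 22–5
Option 4 vs Option 2: 18–9
Option 4 vs Option 3: 22–5
Option 4 vs Option 5: 15–12
Option 4 beats every other option.

Option 4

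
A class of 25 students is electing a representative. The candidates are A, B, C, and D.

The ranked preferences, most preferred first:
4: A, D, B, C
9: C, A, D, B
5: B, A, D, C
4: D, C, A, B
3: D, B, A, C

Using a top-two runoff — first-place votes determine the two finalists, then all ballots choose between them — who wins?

Round 1 first-place votes: A 4, B 5, C 9, D 7. C and D advance.
Runoff: C is ranked above D on 9 ballots, D above C on 16.

D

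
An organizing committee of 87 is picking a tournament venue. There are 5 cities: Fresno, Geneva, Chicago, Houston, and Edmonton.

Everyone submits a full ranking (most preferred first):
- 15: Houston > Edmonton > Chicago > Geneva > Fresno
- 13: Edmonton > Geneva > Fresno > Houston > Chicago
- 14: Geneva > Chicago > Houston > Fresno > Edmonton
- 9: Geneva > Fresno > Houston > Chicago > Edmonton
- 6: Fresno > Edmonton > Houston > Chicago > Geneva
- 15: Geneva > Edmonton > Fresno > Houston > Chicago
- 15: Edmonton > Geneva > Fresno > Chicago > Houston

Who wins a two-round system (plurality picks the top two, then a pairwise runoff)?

Edmonton

Round 1 first-place votes: Fresno 6, Geneva 38, Chicago 0, Houston 15, Edmonton 28. Geneva and Edmonton advance.
Runoff: Geneva is ranked above Edmonton on 38 ballots, Edmonton above Geneva on 49.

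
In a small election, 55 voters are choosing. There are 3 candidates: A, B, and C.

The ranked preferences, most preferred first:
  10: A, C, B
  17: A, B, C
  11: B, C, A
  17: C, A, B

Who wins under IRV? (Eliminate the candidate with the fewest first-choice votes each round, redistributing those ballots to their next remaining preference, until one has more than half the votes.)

C

Round 1: A 27, B 11, C 17. B eliminated.
Round 2: A 27, C 28. C has a majority (≥28).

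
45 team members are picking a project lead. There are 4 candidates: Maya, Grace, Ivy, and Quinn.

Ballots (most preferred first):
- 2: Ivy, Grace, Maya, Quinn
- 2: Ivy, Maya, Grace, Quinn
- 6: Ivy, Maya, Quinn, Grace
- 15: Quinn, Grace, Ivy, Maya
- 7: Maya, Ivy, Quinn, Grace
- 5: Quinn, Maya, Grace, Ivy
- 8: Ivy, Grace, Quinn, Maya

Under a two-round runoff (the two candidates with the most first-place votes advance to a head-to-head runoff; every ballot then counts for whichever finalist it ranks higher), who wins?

Round 1 first-place votes: Maya 7, Grace 0, Ivy 18, Quinn 20. Quinn and Ivy advance.
Runoff: Quinn is ranked above Ivy on 20 ballots, Ivy above Quinn on 25.

Ivy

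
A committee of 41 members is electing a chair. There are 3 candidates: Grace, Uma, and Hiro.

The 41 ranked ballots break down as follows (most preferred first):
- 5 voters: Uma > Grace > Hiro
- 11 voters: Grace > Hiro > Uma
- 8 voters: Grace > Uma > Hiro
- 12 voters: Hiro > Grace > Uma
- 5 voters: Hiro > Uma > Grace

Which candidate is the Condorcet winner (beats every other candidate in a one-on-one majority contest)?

Grace vs Uma: 31–10
Grace vs Hiro: 24–17
Grace beats every other candidate.

Grace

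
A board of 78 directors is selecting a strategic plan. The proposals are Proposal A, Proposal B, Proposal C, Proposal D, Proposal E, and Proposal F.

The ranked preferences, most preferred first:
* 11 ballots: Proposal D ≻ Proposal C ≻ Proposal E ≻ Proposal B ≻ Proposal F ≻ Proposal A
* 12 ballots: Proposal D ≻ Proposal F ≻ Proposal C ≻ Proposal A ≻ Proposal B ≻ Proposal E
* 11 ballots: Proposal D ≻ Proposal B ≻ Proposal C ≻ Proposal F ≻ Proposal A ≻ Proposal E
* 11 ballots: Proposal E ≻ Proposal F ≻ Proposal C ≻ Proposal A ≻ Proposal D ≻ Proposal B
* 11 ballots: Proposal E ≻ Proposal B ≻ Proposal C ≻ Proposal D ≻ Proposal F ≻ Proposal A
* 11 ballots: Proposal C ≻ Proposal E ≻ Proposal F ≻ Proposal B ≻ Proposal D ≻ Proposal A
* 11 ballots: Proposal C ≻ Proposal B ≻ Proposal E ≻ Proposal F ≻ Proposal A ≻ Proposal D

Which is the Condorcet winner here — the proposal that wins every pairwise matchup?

Proposal C

Proposal C vs Proposal A: 78–0
Proposal C vs Proposal B: 56–22
Proposal C vs Proposal D: 44–34
Proposal C vs Proposal E: 56–22
Proposal C vs Proposal F: 55–23
Proposal C beats every other proposal.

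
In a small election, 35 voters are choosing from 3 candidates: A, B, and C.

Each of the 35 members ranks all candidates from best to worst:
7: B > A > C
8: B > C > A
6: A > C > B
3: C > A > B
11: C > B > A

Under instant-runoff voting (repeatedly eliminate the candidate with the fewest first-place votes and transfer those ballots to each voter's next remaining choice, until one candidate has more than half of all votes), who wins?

Round 1: A 6, B 15, C 14. A eliminated.
Round 2: B 15, C 20. C has a majority (≥18).

C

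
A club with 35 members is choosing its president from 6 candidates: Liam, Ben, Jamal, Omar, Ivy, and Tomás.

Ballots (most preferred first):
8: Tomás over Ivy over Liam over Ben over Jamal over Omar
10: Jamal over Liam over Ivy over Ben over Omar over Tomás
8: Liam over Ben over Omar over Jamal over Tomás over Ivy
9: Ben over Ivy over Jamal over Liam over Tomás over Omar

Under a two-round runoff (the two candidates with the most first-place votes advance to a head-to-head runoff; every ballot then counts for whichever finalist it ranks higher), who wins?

Round 1 first-place votes: Liam 8, Ben 9, Jamal 10, Omar 0, Ivy 0, Tomás 8. Jamal and Ben advance.
Runoff: Jamal is ranked above Ben on 10 ballots, Ben above Jamal on 25.

Ben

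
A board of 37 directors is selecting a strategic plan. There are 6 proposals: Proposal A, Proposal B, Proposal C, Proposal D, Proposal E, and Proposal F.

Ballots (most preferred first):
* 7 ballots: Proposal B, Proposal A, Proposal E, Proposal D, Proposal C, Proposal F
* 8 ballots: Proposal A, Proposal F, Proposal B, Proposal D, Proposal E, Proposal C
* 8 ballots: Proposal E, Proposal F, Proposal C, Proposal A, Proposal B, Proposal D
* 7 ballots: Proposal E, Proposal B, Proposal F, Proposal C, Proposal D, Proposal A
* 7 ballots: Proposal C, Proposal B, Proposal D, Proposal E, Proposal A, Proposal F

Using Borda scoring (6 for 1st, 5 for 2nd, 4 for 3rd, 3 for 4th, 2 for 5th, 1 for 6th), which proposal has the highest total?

Proposal A: 7×5 + 8×6 + 8×3 + 7×1 + 7×2 = 128
Proposal B: 7×6 + 8×4 + 8×2 + 7×5 + 7×5 = 160
Proposal C: 7×2 + 8×1 + 8×4 + 7×3 + 7×6 = 117
Proposal D: 7×3 + 8×3 + 8×1 + 7×2 + 7×4 = 95
Proposal E: 7×4 + 8×2 + 8×6 + 7×6 + 7×3 = 155
Proposal F: 7×1 + 8×5 + 8×5 + 7×4 + 7×1 = 122

Proposal B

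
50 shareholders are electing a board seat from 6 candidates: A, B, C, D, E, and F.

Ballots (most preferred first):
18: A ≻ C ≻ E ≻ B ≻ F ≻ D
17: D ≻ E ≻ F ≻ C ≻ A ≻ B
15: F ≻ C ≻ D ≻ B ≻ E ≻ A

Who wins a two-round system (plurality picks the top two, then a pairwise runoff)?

Round 1 first-place votes: A 18, B 0, C 0, D 17, E 0, F 15. A and D advance.
Runoff: A is ranked above D on 18 ballots, D above A on 32.

D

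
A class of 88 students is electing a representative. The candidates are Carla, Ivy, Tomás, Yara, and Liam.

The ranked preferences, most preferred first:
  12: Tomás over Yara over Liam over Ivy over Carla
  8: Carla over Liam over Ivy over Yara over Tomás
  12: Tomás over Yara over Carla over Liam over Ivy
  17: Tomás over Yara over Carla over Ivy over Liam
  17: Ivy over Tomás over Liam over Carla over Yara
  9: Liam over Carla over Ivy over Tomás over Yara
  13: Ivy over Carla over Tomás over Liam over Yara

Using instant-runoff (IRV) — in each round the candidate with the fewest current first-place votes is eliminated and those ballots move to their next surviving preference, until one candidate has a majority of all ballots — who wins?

Ivy

Round 1: Carla 8, Ivy 30, Tomás 41, Yara 0, Liam 9. Yara eliminated.
Round 2: Carla 8, Ivy 30, Tomás 41, Liam 9. Carla eliminated.
Round 3: Ivy 30, Tomás 41, Liam 17. Liam eliminated.
Round 4: Ivy 47, Tomás 41. Ivy has a majority (≥45).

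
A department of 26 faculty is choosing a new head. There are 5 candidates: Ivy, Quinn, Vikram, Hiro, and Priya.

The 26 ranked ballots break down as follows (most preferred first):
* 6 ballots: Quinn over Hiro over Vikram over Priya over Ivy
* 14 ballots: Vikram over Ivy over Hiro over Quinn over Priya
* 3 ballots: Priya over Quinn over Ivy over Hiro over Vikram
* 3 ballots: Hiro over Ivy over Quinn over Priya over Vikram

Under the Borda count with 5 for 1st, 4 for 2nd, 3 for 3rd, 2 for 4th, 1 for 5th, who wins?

Ivy: 6×1 + 14×4 + 3×3 + 3×4 = 83
Quinn: 6×5 + 14×2 + 3×4 + 3×3 = 79
Vikram: 6×3 + 14×5 + 3×1 + 3×1 = 94
Hiro: 6×4 + 14×3 + 3×2 + 3×5 = 87
Priya: 6×2 + 14×1 + 3×5 + 3×2 = 47

Vikram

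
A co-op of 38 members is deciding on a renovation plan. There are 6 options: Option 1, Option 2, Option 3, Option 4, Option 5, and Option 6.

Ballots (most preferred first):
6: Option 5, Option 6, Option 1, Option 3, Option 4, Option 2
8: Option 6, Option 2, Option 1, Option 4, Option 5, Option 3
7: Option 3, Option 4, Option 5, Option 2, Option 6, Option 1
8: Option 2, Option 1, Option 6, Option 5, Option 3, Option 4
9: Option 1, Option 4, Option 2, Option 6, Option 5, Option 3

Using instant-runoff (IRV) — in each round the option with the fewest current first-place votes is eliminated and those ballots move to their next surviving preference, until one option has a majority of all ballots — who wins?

Round 1: Option 1 9, Option 2 8, Option 3 7, Option 4 0, Option 5 6, Option 6 8. Option 4 eliminated.
Round 2: Option 1 9, Option 2 8, Option 3 7, Option 5 6, Option 6 8. Option 5 eliminated.
Round 3: Option 1 9, Option 2 8, Option 3 7, Option 6 14. Option 3 eliminated.
Round 4: Option 1 9, Option 2 15, Option 6 14. Option 1 eliminated.
Round 5: Option 2 24, Option 6 14. Option 2 has a majority (≥20).

Option 2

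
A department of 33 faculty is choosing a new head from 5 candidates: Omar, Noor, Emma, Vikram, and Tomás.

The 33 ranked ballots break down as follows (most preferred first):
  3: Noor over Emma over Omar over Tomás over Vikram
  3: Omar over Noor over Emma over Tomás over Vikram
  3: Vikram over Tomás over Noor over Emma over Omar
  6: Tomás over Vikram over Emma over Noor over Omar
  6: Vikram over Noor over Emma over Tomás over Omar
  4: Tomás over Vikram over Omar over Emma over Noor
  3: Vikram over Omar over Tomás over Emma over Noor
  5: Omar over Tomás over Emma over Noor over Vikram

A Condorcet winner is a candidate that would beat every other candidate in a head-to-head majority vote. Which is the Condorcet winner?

Tomás

Tomás vs Omar: 19–14
Tomás vs Noor: 21–12
Tomás vs Emma: 21–12
Tomás vs Vikram: 21–12
Tomás beats every other candidate.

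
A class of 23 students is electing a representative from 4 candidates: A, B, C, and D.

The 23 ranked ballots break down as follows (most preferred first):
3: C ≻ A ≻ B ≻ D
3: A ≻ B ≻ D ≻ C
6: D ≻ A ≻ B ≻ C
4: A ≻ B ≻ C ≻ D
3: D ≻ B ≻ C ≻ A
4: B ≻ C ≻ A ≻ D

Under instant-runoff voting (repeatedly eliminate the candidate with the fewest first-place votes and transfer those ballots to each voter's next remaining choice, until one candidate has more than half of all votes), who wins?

Round 1: A 7, B 4, C 3, D 9. C eliminated.
Round 2: A 10, B 4, D 9. B eliminated.
Round 3: A 14, D 9. A has a majority (≥12).

A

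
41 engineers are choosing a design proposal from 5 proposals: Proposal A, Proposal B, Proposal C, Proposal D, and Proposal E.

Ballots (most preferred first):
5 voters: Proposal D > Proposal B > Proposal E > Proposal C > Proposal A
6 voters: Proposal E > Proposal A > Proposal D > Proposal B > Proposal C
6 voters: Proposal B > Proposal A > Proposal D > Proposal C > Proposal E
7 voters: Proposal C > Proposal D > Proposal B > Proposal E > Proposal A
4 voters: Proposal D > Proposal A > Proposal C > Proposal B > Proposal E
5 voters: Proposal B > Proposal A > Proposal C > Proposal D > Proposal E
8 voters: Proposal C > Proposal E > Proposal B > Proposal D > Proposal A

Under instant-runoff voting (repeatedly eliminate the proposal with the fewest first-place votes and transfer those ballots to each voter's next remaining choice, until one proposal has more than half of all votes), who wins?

Round 1: Proposal A 0, Proposal B 11, Proposal C 15, Proposal D 9, Proposal E 6. Proposal A eliminated.
Round 2: Proposal B 11, Proposal C 15, Proposal D 9, Proposal E 6. Proposal E eliminated.
Round 3: Proposal B 11, Proposal C 15, Proposal D 15. Proposal B eliminated.
Round 4: Proposal C 20, Proposal D 21. Proposal D has a majority (≥21).

Proposal D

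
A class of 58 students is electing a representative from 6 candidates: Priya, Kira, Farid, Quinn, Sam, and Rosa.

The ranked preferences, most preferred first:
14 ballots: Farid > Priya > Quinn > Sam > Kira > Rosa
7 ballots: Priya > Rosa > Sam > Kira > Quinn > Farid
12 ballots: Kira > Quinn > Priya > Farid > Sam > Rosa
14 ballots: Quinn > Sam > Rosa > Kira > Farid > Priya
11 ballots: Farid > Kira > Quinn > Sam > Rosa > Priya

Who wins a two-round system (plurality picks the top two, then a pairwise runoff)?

Round 1 first-place votes: Priya 7, Kira 12, Farid 25, Quinn 14, Sam 0, Rosa 0. Farid and Quinn advance.
Runoff: Farid is ranked above Quinn on 25 ballots, Quinn above Farid on 33.

Quinn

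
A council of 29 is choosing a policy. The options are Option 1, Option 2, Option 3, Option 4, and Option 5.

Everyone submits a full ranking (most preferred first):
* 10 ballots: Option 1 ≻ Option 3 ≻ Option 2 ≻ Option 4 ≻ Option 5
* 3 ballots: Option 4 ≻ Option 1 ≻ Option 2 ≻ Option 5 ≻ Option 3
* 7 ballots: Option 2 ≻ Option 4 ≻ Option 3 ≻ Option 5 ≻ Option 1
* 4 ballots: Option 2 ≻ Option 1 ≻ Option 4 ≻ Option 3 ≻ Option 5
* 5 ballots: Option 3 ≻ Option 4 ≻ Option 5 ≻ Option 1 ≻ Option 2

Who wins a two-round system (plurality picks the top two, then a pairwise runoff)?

Option 1

Round 1 first-place votes: Option 1 10, Option 2 11, Option 3 5, Option 4 3, Option 5 0. Option 2 and Option 1 advance.
Runoff: Option 2 is ranked above Option 1 on 11 ballots, Option 1 above Option 2 on 18.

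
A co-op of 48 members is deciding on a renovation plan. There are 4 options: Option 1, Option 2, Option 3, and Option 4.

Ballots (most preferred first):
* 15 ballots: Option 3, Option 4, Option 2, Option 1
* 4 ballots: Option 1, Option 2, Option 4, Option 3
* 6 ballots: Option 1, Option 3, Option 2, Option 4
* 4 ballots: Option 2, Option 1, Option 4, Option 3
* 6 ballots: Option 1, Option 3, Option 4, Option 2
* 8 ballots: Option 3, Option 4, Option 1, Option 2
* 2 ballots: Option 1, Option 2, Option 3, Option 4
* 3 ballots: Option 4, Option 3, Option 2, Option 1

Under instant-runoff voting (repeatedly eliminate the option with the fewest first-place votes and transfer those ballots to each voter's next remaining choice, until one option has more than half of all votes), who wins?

Option 3

Round 1: Option 1 18, Option 2 4, Option 3 23, Option 4 3. Option 4 eliminated.
Round 2: Option 1 18, Option 2 4, Option 3 26. Option 3 has a majority (≥25).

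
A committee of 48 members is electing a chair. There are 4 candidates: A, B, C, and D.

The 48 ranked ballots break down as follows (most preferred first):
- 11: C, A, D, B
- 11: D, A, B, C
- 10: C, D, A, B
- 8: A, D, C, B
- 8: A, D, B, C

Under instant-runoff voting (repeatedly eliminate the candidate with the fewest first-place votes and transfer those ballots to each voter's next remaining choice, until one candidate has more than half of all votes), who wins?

Round 1: A 16, B 0, C 21, D 11. B eliminated.
Round 2: A 16, C 21, D 11. D eliminated.
Round 3: A 27, C 21. A has a majority (≥25).

A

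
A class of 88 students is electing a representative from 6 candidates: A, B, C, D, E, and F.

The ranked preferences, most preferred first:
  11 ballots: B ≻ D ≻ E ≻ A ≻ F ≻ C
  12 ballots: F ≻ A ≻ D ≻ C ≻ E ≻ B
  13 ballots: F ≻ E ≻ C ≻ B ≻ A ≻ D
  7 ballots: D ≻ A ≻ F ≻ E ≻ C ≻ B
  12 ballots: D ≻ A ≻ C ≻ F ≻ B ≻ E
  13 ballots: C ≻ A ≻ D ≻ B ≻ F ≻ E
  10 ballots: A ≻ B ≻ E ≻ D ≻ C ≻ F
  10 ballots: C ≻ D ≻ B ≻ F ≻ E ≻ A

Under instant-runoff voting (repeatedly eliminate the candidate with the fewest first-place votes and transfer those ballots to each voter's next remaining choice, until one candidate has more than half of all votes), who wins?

Round 1: A 10, B 11, C 23, D 19, E 0, F 25. E eliminated.
Round 2: A 10, B 11, C 23, D 19, F 25. A eliminated.
Round 3: B 21, C 23, D 19, F 25. D eliminated.
Round 4: B 21, C 35, F 32. B eliminated.
Round 5: C 45, F 43. C has a majority (≥45).

C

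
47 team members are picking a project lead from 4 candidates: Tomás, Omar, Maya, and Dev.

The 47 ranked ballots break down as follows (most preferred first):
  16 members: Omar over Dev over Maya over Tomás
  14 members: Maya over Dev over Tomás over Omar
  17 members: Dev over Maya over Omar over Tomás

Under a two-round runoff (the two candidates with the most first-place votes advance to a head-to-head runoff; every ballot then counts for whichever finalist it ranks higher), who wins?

Round 1 first-place votes: Tomás 0, Omar 16, Maya 14, Dev 17. Dev and Omar advance.
Runoff: Dev is ranked above Omar on 31 ballots, Omar above Dev on 16.

Dev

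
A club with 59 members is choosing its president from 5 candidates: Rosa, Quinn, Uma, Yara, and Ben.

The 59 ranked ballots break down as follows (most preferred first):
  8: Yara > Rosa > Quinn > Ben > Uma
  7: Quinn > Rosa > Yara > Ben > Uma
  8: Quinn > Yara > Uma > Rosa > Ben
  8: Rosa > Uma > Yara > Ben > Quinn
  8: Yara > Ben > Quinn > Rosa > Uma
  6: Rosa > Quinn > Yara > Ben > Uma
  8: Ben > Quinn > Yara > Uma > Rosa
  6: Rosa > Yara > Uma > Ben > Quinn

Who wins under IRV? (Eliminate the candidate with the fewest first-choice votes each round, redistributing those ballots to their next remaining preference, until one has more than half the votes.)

Round 1: Rosa 20, Quinn 15, Uma 0, Yara 16, Ben 8. Uma eliminated.
Round 2: Rosa 20, Quinn 15, Yara 16, Ben 8. Ben eliminated.
Round 3: Rosa 20, Quinn 23, Yara 16. Yara eliminated.
Round 4: Rosa 28, Quinn 31. Quinn has a majority (≥30).

Quinn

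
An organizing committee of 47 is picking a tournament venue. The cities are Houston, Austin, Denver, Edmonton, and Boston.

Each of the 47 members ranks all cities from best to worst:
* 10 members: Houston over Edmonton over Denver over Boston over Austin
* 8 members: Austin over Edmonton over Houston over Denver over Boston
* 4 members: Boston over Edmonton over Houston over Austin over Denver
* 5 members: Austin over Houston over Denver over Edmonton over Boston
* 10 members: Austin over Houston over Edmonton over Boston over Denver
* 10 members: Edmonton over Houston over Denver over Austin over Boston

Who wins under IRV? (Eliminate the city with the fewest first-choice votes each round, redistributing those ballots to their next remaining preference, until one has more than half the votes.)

Edmonton

Round 1: Houston 10, Austin 23, Denver 0, Edmonton 10, Boston 4. Denver eliminated.
Round 2: Houston 10, Austin 23, Edmonton 10, Boston 4. Boston eliminated.
Round 3: Houston 10, Austin 23, Edmonton 14. Houston eliminated.
Round 4: Austin 23, Edmonton 24. Edmonton has a majority (≥24).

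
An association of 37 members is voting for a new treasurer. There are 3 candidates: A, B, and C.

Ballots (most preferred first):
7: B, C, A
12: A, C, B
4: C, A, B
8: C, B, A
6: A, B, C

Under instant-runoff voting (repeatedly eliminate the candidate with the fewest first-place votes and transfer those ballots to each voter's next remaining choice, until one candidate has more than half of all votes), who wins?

C

Round 1: A 18, B 7, C 12. B eliminated.
Round 2: A 18, C 19. C has a majority (≥19).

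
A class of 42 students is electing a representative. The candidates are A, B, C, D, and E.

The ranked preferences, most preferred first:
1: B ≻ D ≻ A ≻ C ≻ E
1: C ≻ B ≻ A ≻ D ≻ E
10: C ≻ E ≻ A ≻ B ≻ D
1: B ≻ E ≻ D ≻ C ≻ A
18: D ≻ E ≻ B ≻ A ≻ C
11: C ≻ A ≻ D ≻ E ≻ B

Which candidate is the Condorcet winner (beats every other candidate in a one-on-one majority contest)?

C

C vs A: 23–19
C vs B: 22–20
C vs D: 22–20
C vs E: 23–19
C beats every other candidate.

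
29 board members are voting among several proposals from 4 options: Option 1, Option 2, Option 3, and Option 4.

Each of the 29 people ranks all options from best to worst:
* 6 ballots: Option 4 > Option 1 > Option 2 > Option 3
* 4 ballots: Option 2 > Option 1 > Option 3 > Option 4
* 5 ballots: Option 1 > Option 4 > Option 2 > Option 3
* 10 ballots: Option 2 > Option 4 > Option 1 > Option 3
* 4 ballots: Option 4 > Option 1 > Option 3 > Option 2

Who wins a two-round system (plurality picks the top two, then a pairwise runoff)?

Option 4

Round 1 first-place votes: Option 1 5, Option 2 14, Option 3 0, Option 4 10. Option 2 and Option 4 advance.
Runoff: Option 2 is ranked above Option 4 on 14 ballots, Option 4 above Option 2 on 15.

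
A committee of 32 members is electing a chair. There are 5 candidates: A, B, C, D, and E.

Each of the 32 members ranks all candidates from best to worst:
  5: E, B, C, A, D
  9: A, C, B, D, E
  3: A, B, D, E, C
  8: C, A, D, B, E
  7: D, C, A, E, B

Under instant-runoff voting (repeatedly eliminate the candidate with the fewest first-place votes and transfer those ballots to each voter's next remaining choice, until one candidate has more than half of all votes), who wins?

C

Round 1: A 12, B 0, C 8, D 7, E 5. B eliminated.
Round 2: A 12, C 8, D 7, E 5. E eliminated.
Round 3: A 12, C 13, D 7. D eliminated.
Round 4: A 12, C 20. C has a majority (≥17).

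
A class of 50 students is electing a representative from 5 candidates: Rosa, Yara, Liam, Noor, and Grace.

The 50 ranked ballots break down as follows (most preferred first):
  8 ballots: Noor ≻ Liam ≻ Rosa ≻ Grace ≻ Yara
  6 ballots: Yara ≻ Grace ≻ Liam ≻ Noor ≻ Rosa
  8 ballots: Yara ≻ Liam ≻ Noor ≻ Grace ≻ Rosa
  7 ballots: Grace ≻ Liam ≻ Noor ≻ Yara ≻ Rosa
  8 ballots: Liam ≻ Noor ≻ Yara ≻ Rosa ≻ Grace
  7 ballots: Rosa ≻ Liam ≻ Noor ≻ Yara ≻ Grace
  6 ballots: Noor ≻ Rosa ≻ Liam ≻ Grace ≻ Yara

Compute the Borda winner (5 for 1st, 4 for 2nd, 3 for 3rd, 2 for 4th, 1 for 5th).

Rosa: 8×3 + 6×1 + 8×1 + 7×1 + 8×2 + 7×5 + 6×4 = 120
Yara: 8×1 + 6×5 + 8×5 + 7×2 + 8×3 + 7×2 + 6×1 = 136
Liam: 8×4 + 6×3 + 8×4 + 7×4 + 8×5 + 7×4 + 6×3 = 196
Noor: 8×5 + 6×2 + 8×3 + 7×3 + 8×4 + 7×3 + 6×5 = 180
Grace: 8×2 + 6×4 + 8×2 + 7×5 + 8×1 + 7×1 + 6×2 = 118

Liam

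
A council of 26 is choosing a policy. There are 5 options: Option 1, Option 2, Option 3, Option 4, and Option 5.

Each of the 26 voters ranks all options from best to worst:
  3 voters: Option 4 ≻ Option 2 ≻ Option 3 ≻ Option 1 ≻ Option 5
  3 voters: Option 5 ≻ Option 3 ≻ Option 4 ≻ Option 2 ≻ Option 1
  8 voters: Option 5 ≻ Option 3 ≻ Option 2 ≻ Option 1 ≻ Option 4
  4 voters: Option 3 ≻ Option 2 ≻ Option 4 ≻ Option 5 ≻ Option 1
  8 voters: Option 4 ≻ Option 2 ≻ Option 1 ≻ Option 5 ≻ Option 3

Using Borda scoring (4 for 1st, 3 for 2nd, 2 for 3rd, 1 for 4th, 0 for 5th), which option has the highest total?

Option 1: 3×1 + 3×0 + 8×1 + 4×0 + 8×2 = 27
Option 2: 3×3 + 3×1 + 8×2 + 4×3 + 8×3 = 64
Option 3: 3×2 + 3×3 + 8×3 + 4×4 + 8×0 = 55
Option 4: 3×4 + 3×2 + 8×0 + 4×2 + 8×4 = 58
Option 5: 3×0 + 3×4 + 8×4 + 4×1 + 8×1 = 56

Option 2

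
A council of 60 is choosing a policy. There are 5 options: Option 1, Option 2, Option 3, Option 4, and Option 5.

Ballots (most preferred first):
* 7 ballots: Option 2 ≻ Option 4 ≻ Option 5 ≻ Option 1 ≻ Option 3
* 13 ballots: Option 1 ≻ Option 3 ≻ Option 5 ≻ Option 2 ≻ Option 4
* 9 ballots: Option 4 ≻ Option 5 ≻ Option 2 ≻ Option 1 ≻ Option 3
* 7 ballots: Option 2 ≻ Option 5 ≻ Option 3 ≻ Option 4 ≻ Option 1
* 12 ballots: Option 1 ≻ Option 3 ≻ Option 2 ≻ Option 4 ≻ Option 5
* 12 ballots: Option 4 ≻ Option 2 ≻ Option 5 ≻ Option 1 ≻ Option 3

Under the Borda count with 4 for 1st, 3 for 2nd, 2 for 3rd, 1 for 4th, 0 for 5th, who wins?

Option 2

Option 1: 7×1 + 13×4 + 9×1 + 7×0 + 12×4 + 12×1 = 128
Option 2: 7×4 + 13×1 + 9×2 + 7×4 + 12×2 + 12×3 = 147
Option 3: 7×0 + 13×3 + 9×0 + 7×2 + 12×3 + 12×0 = 89
Option 4: 7×3 + 13×0 + 9×4 + 7×1 + 12×1 + 12×4 = 124
Option 5: 7×2 + 13×2 + 9×3 + 7×3 + 12×0 + 12×2 = 112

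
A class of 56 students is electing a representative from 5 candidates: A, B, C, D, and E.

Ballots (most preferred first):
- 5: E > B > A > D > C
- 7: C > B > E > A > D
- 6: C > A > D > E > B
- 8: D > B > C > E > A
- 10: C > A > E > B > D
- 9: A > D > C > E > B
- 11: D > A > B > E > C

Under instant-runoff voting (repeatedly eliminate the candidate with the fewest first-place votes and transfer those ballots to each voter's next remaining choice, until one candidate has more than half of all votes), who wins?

Round 1: A 9, B 0, C 23, D 19, E 5. B eliminated.
Round 2: A 9, C 23, D 19, E 5. E eliminated.
Round 3: A 14, C 23, D 19. A eliminated.
Round 4: C 23, D 33. D has a majority (≥29).

D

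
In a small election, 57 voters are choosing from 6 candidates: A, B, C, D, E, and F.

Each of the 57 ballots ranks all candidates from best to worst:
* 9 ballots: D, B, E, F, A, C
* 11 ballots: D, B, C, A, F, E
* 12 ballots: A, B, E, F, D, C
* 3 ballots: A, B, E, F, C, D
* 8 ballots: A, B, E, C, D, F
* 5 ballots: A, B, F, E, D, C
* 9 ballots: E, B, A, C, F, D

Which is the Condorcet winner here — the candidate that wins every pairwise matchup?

B vs A: 29–28
B vs C: 57–0
B vs D: 37–20
B vs E: 48–9
B vs F: 57–0
B beats every other candidate.

B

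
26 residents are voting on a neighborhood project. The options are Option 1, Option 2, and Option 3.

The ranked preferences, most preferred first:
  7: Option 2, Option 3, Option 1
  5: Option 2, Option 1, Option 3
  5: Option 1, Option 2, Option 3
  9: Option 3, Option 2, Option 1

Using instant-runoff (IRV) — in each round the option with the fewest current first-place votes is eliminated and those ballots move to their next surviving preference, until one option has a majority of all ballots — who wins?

Round 1: Option 1 5, Option 2 12, Option 3 9. Option 1 eliminated.
Round 2: Option 2 17, Option 3 9. Option 2 has a majority (≥14).

Option 2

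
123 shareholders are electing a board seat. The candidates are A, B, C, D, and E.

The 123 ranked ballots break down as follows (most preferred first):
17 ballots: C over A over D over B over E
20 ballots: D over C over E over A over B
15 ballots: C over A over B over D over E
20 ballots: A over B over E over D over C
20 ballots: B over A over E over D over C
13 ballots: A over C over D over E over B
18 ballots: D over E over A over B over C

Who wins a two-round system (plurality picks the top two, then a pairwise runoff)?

A

Round 1 first-place votes: A 33, B 20, C 32, D 38, E 0. D and A advance.
Runoff: D is ranked above A on 38 ballots, A above D on 85.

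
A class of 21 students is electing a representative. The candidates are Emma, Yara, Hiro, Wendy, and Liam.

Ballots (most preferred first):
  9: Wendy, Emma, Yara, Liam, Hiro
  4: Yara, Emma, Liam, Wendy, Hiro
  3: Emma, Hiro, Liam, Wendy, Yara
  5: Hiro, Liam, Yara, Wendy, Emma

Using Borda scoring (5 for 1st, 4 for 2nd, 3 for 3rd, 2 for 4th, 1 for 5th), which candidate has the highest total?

Emma

Emma: 9×4 + 4×4 + 3×5 + 5×1 = 72
Yara: 9×3 + 4×5 + 3×1 + 5×3 = 65
Hiro: 9×1 + 4×1 + 3×4 + 5×5 = 50
Wendy: 9×5 + 4×2 + 3×2 + 5×2 = 69
Liam: 9×2 + 4×3 + 3×3 + 5×4 = 59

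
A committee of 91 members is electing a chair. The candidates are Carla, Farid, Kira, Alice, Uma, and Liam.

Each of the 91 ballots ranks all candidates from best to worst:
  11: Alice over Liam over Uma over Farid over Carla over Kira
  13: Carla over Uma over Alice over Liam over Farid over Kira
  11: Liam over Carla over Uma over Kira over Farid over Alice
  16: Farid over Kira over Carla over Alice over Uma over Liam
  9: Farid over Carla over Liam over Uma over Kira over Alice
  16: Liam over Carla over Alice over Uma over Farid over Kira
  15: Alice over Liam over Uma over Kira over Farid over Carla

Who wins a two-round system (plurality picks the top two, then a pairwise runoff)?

Alice

Round 1 first-place votes: Carla 13, Farid 25, Kira 0, Alice 26, Uma 0, Liam 27. Liam and Alice advance.
Runoff: Liam is ranked above Alice on 36 ballots, Alice above Liam on 55.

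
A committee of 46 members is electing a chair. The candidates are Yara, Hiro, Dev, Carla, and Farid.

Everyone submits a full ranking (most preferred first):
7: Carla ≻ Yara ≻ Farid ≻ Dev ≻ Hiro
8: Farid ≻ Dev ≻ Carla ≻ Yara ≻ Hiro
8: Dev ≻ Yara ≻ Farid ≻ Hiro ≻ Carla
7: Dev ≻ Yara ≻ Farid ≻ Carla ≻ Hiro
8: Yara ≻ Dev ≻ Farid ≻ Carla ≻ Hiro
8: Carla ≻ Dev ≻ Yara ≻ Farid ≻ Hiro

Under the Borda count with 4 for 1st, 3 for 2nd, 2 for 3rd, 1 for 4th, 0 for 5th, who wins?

Dev

Yara: 7×3 + 8×1 + 8×3 + 7×3 + 8×4 + 8×2 = 122
Hiro: 7×0 + 8×0 + 8×1 + 7×0 + 8×0 + 8×0 = 8
Dev: 7×1 + 8×3 + 8×4 + 7×4 + 8×3 + 8×3 = 139
Carla: 7×4 + 8×2 + 8×0 + 7×1 + 8×1 + 8×4 = 91
Farid: 7×2 + 8×4 + 8×2 + 7×2 + 8×2 + 8×1 = 100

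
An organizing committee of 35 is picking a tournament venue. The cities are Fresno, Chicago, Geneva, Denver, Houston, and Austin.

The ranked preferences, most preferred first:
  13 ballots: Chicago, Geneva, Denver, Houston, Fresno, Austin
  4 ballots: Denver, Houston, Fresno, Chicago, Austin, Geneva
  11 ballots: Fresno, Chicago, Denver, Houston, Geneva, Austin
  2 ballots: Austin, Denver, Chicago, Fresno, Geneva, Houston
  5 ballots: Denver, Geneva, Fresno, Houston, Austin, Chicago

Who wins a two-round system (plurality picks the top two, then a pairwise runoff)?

Round 1 first-place votes: Fresno 11, Chicago 13, Geneva 0, Denver 9, Houston 0, Austin 2. Chicago and Fresno advance.
Runoff: Chicago is ranked above Fresno on 15 ballots, Fresno above Chicago on 20.

Fresno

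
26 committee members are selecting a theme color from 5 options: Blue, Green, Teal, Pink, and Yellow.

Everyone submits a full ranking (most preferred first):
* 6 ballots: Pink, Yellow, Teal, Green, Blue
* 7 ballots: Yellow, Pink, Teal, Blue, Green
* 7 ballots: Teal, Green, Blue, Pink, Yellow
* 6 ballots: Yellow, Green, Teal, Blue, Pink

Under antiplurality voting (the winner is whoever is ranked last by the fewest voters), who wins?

Last-place votes: Blue 6, Green 7, Teal 0, Pink 6, Yellow 7.

Teal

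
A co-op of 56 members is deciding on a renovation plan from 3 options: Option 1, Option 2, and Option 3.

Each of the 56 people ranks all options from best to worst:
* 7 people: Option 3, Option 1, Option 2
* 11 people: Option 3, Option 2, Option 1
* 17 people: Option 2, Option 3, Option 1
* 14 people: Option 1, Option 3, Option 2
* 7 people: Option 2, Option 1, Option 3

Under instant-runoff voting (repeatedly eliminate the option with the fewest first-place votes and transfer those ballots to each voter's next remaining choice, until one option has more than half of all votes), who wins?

Option 3

Round 1: Option 1 14, Option 2 24, Option 3 18. Option 1 eliminated.
Round 2: Option 2 24, Option 3 32. Option 3 has a majority (≥29).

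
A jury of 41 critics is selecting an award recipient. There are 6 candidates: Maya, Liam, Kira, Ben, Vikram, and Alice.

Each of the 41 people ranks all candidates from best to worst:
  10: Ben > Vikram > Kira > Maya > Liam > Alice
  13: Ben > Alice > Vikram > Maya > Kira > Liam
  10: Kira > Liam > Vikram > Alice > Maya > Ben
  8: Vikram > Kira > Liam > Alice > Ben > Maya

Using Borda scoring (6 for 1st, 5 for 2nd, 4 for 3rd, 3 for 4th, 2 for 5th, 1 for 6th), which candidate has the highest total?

Vikram

Maya: 10×3 + 13×3 + 10×2 + 8×1 = 97
Liam: 10×2 + 13×1 + 10×5 + 8×4 = 115
Kira: 10×4 + 13×2 + 10×6 + 8×5 = 166
Ben: 10×6 + 13×6 + 10×1 + 8×2 = 164
Vikram: 10×5 + 13×4 + 10×4 + 8×6 = 190
Alice: 10×1 + 13×5 + 10×3 + 8×3 = 129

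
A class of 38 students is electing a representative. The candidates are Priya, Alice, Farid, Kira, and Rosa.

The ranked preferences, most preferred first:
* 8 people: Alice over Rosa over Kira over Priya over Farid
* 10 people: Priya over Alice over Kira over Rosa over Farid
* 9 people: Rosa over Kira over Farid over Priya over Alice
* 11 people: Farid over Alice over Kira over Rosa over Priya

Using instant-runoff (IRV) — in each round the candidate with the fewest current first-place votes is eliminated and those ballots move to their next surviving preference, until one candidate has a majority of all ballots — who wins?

Round 1: Priya 10, Alice 8, Farid 11, Kira 0, Rosa 9. Kira eliminated.
Round 2: Priya 10, Alice 8, Farid 11, Rosa 9. Alice eliminated.
Round 3: Priya 10, Farid 11, Rosa 17. Priya eliminated.
Round 4: Farid 11, Rosa 27. Rosa has a majority (≥20).

Rosa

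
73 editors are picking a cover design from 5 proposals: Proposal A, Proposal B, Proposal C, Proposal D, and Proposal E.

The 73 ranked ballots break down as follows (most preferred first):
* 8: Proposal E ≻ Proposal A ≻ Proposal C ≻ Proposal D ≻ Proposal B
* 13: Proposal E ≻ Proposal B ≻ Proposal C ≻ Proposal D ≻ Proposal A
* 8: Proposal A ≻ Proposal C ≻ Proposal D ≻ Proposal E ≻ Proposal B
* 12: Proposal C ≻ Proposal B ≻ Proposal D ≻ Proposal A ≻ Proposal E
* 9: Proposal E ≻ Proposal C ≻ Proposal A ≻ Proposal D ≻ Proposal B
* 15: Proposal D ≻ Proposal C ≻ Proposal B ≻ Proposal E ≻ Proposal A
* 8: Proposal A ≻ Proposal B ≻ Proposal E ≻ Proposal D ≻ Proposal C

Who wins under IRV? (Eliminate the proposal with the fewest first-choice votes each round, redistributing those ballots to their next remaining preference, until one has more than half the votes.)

Proposal E

Round 1: Proposal A 16, Proposal B 0, Proposal C 12, Proposal D 15, Proposal E 30. Proposal B eliminated.
Round 2: Proposal A 16, Proposal C 12, Proposal D 15, Proposal E 30. Proposal C eliminated.
Round 3: Proposal A 16, Proposal D 27, Proposal E 30. Proposal A eliminated.
Round 4: Proposal D 35, Proposal E 38. Proposal E has a majority (≥37).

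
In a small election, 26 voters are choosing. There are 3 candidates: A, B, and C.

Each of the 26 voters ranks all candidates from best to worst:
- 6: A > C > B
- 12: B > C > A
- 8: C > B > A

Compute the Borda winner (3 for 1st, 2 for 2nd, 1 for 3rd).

C

A: 6×3 + 12×1 + 8×1 = 38
B: 6×1 + 12×3 + 8×2 = 58
C: 6×2 + 12×2 + 8×3 = 60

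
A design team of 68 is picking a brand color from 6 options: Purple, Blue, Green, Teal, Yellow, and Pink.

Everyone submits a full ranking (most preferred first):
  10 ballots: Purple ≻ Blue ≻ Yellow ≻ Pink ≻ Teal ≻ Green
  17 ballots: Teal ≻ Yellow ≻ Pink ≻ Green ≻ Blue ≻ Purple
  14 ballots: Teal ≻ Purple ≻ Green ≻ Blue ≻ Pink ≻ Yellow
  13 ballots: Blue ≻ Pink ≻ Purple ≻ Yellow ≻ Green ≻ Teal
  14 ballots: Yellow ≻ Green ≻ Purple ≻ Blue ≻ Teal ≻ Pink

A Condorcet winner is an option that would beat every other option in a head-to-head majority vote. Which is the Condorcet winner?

Purple

Purple vs Blue: 38–30
Purple vs Green: 37–31
Purple vs Teal: 37–31
Purple vs Yellow: 37–31
Purple vs Pink: 38–30
Purple beats every other option.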